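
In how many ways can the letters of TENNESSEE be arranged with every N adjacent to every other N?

840

Treat the 2 copies of N as a single block. The multiset to arrange is then {NN, E, E, E, E, S, S, T}, 8 items in all.
That gives (8)!/(4!·2!) = 840 arrangements.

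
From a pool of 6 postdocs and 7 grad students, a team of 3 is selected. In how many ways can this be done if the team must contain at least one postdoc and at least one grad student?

231

Unrestricted: C(13,3) = 286 ways to pick any 3 of the 13.
Selections missing a whole group: no postdocs → C(7,3) = 35; no grad students → C(6,3) = 20.
Both groups omitted at once is impossible, so 286 − 55 = 231.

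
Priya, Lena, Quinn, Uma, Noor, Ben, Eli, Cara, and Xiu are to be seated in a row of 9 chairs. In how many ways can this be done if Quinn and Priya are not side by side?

Of the 9! = 362880 arrangements, those with Quinn and Priya adjacent number 2 × 8! = 80640 (treat the pair as a block with 2 internal orders).
So 362880 − 80640 = 282240 arrangements keep them apart.

282240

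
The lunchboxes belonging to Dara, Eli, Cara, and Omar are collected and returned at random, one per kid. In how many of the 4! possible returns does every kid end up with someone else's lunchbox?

9

Let Aᵢ be the assignments in which kid i gets their own lunchbox. We want the size of the complement of A₁∪…∪A_4.
By inclusion–exclusion this is Σ_{j=0}^{4} (−1)^j C(4,j)·(4−j)!.
Computing: 24 − 24 + 12 − 4 + 1 = 9.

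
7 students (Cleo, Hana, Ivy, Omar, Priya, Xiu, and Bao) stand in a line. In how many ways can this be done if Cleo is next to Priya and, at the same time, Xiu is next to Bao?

Treat {Cleo,Priya} as one block (2 orders) and {Xiu,Bao} as another (2 orders).
That leaves 5 units to arrange: 2 × 2 × 5! = 4 × 120 = 480.

480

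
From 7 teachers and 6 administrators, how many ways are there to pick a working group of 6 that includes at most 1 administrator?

Split by how many administrators are chosen (0 through 1).
Sum: C(6,0)·C(7,6) + C(6,1)·C(7,5) = 7 + 126 = 133.

133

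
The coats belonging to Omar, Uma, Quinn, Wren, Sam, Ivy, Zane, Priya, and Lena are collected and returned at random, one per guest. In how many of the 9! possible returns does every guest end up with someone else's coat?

This is the derangement count D_9: permutations of 9 items with no fixed point.
By inclusion–exclusion this is Σ_{j=0}^{9} (−1)^j C(9,j)·(9−j)!.
Computing: 362880 − 362880 + 181440 − 60480 + 15120 − 3024 + 504 − 72 + 9 − 1 = 133496.

133496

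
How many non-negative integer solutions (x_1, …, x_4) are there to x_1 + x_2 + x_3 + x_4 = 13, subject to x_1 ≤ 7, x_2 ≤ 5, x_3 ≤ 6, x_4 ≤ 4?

151

By stars and bars, unrestricted non-negative solutions to x_1+…+x_4 = 13 number C(13+3,3) = 560.
Subtract solutions that violate a single cap (substitute x_i' = x_i − (cap_i+1)): x_1 ≥ 8 gives C(8,3) = 56; x_2 ≥ 6 gives C(10,3) = 120; x_3 ≥ 7 gives C(9,3) = 84; x_4 ≥ 5 gives C(11,3) = 165. Together 425.
Add back pairs where two caps are both exceeded: 0 + 0 + 1 + 1 + 10 + 4 = 16.
By inclusion–exclusion the count is 560 − 425 + 16 = 151.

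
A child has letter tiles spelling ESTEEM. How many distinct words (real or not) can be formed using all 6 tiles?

120

Letter multiplicities in ESTEEM: E×3, M×1, S×1, T×1.
Dividing 6! = 720 by 3! = 6 for the repeated letters gives 120.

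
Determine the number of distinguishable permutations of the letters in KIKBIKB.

The 7 letters of KIKBIKB have repeats: B appearing twice, I appearing twice, and K appearing 3 times.
Dividing 7! = 5040 by 3!·2!·2! = 24 for the repeated letters gives 210.

210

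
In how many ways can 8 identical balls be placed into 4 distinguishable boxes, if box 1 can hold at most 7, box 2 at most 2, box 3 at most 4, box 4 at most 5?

Without the upper bounds there are C(11,3) = 165 ways to split 8 among 4 boxes.
Subtract solutions that violate a single cap (substitute x_i' = x_i − (cap_i+1)): x_1 ≥ 8 gives C(3,3) = 1; x_2 ≥ 3 gives C(8,3) = 56; x_3 ≥ 5 gives C(6,3) = 20; x_4 ≥ 6 gives C(5,3) = 10. Together 87.
Add back pairs where two caps are both exceeded: 0 + 0 + 0 + 1 + 0 + 0 = 1.
By inclusion–exclusion the count is 165 − 87 + 1 = 79.

79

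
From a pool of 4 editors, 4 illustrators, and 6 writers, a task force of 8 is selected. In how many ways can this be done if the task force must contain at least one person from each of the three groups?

2912

Unrestricted: C(14,8) = 3003 ways to pick any 8 of the 14.
Selections missing a whole group: no editors → C(10,8) = 45; no illustrators → C(10,8) = 45; no writers → C(8,8) = 1.
Add back selections omitting two groups (i.e. drawn from a single group): C(4,8) + C(4,8) + C(6,8) = 0.
By inclusion–exclusion: 3003 − 91 + 0 = 2912.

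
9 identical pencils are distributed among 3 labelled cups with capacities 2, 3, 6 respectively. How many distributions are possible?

6

Without the upper bounds there are C(11,2) = 55 ways to split 9 among 3 cups.
Subtract solutions that violate a single cap (substitute x_i' = x_i − (cap_i+1)): x_1 ≥ 3 gives C(8,2) = 28; x_2 ≥ 4 gives C(7,2) = 21; x_3 ≥ 7 gives C(4,2) = 6. Together 55.
Add back pairs where two caps are both exceeded: 6 + 0 + 0 = 6.
By inclusion–exclusion the count is 55 − 55 + 6 = 6.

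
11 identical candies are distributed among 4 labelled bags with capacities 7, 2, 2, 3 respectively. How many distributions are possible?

18

By stars and bars, unrestricted non-negative solutions to x_1+…+x_4 = 11 number C(11+3,3) = 364.
Subtract solutions that violate a single cap (substitute x_i' = x_i − (cap_i+1)): x_1 ≥ 8 gives C(6,3) = 20; x_2 ≥ 3 gives C(11,3) = 165; x_3 ≥ 3 gives C(11,3) = 165; x_4 ≥ 4 gives C(10,3) = 120. Together 470.
Add back pairs where two caps are both exceeded: 1 + 1 + 0 + 56 + 35 + 35 = 128.
Subtract triples: 0 + 0 + 0 + 4 = 4.
By inclusion–exclusion the count is 364 − 470 + 128 − 4 = 18.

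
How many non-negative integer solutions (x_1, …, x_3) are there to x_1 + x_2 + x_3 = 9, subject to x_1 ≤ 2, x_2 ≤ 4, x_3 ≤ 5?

6

Without the upper bounds there are C(11,2) = 55 ways to split 9 among 3 variables.
Subtract solutions that violate a single cap (substitute x_i' = x_i − (cap_i+1)): x_1 ≥ 3 gives C(8,2) = 28; x_2 ≥ 5 gives C(6,2) = 15; x_3 ≥ 6 gives C(5,2) = 10. Together 53.
Add back pairs where two caps are both exceeded: 3 + 1 + 0 = 4.
By inclusion–exclusion the count is 55 − 53 + 4 = 6.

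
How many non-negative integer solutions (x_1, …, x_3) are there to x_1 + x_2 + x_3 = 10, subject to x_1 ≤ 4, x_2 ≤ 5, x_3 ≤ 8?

By stars and bars, unrestricted non-negative solutions to x_1+…+x_3 = 10 number C(10+2,2) = 66.
Subtract solutions that violate a single cap (substitute x_i' = x_i − (cap_i+1)): x_1 ≥ 5 gives C(7,2) = 21; x_2 ≥ 6 gives C(6,2) = 15; x_3 ≥ 9 gives C(3,2) = 3. Together 39.
No two caps can be exceeded simultaneously, so the pair terms are all 0.
By inclusion–exclusion the count is 66 − 39 + 0 = 27.

27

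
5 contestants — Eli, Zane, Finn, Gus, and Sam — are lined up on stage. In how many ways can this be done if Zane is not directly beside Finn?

There are 5! = 120 arrangements in all. If Zane and Finn are adjacent, merging them into one block gives 2·(4)! = 48 arrangements.
So 120 − 48 = 72 arrangements keep them apart.

72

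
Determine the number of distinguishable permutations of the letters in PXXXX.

5

PXXXX has 5 letters with X appearing 4 times.
The number of distinct arrangements is 5!/(4!) = 120/24 = 5.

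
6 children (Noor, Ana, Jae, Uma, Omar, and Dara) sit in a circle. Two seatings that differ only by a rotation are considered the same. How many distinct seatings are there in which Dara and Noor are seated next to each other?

Glue Dara and Noor into a block (2 internal orders). Seating 5 units around a circle gives (4)! arrangements.
So 2 × (4)! = 2 × 24 = 48.

48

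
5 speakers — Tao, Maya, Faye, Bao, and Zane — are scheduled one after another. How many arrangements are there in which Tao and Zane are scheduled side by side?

Treat {Tao, Zane} as a single unit. There are 4 units to order, and the pair itself can be ordered 2 ways.
That gives 2 × 4! = 2 × 24 = 48.

48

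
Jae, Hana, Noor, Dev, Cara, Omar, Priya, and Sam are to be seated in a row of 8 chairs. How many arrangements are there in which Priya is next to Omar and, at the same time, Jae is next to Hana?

2880

Treat {Priya,Omar} as one block (2 orders) and {Jae,Hana} as another (2 orders).
That leaves 6 units to arrange: 2 × 2 × 6! = 4 × 720 = 2880.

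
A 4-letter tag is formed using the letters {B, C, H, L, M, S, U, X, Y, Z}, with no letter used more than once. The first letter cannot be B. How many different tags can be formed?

4536

The first letter has 10−1 = 9 choices (anything except B).
The remaining 3 letters are filled from the other 9 symbols without repetition: 9 × 8 × 7 = 504.
Total: 9 × 504 = 4536.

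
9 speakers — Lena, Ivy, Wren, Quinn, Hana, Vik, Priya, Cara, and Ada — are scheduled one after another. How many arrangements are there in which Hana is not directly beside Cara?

Of the 9! = 362880 arrangements, those with Hana and Cara adjacent number 2 × 8! = 80640 (treat the pair as a block with 2 internal orders).
Complementary counting: 362880 − 80640 = 282240.

282240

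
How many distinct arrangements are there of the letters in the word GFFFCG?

Letter multiplicities in GFFFCG: C×1, F×3, G×2.
The number of distinct arrangements is 6!/(3!·2!) = 720/12 = 60.

60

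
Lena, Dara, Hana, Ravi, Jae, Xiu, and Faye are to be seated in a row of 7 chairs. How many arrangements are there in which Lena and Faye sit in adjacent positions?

1440

Place the 5 others and the Lena-Faye pair as 6 objects in a line; the pair has 2 internal arrangements.
So the count is 2·(6)! = 1440.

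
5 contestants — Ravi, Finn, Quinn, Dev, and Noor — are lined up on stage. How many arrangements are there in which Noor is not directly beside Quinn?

72

Of the 5! = 120 arrangements, those with Noor and Quinn adjacent number 2 × 4! = 48 (treat the pair as a block with 2 internal orders).
Complementary counting: 120 − 48 = 72.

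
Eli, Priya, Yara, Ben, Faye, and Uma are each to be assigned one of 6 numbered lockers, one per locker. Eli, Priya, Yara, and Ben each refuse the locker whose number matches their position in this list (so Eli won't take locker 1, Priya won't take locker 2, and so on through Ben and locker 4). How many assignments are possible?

362

Let Aᵢ (for 1 ≤ i ≤ 4) be the placements that put person i in their forbidden locker. Any j of these fix j positions, leaving (6−j)! ways to fill the rest, and there are C(4,j) ways to pick which j.
By inclusion–exclusion, the number of valid placements is Σ_{j=0}^{4} (−1)^j C(4,j)·(6−j)!.
Computing: 720 − 480 + 144 − 24 + 2 = 362.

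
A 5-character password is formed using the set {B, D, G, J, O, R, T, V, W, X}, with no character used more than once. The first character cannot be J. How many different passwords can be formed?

27216

The first character has 10−1 = 9 choices (anything except J).
The remaining 4 characters are filled from the other 9 symbols without repetition: 9 × 8 × 7 × 6 = 3024.
Total: 9 × 3024 = 27216.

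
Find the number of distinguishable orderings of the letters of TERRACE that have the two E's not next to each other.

Total arrangements of TERRACE: 7!/(2!·2!) = 1260.
If the two E's are adjacent, glue them into one block, leaving 6 items to arrange: (6)!/(2!) = 360 ways.
Subtracting, 1260 − 360 = 900 arrangements keep the E's apart.

900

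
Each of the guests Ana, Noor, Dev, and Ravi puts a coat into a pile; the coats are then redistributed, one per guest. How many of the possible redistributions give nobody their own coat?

9

Count assignments avoiding every fixed point. For any j of the 4 guests fixed to their own coat, the other 4−j can be arranged in (4−j)! ways.
By inclusion–exclusion this is Σ_{j=0}^{4} (−1)^j C(4,j)·(4−j)!.
Computing: 24 − 24 + 12 − 4 + 1 = 9.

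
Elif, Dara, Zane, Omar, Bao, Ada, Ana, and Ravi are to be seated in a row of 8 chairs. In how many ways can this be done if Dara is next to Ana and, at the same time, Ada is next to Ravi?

2880

Treat {Dara,Ana} as one block (2 orders) and {Ada,Ravi} as another (2 orders).
That leaves 6 units to arrange: 2 × 2 × 6! = 4 × 720 = 2880.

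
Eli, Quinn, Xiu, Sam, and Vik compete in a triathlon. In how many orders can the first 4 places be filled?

120

There are 5 choices for 1st place, 4 for 2nd, and so on down to 2 for position 4.
That gives 5 × 4 × 3 × 2 = 120.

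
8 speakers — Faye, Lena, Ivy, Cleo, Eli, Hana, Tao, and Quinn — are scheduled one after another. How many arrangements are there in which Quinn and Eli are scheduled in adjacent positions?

10080

Place the 6 others and the Quinn-Eli pair as 7 objects in a line; the pair has 2 internal arrangements.
That gives 2 × 7! = 2 × 5040 = 10080.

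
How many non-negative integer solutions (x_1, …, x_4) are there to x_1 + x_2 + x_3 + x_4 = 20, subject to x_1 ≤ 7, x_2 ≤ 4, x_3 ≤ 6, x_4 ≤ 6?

20

Without the upper bounds there are C(23,3) = 1771 ways to split 20 among 4 variables.
Subtract solutions that violate a single cap (substitute x_i' = x_i − (cap_i+1)): x_1 ≥ 8 gives C(15,3) = 455; x_2 ≥ 5 gives C(18,3) = 816; x_3 ≥ 7 gives C(16,3) = 560; x_4 ≥ 7 gives C(16,3) = 560. Together 2391.
Add back pairs where two caps are both exceeded: 120 + 56 + 56 + 165 + 165 + 84 = 646.
Subtract triples: 1 + 1 + 0 + 4 = 6.
By inclusion–exclusion the count is 1771 − 2391 + 646 − 6 = 20.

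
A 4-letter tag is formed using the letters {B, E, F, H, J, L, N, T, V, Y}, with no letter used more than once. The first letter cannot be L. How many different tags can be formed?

The first letter has 10−1 = 9 choices (anything except L).
The remaining 3 letters are filled from the other 9 symbols without repetition: 9 × 8 × 7 = 504.
Total: 9 × 504 = 4536.

4536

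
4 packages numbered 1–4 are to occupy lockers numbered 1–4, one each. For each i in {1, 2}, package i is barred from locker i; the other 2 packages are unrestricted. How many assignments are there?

Let Aᵢ (for i ∈ {1, 2}) be the placements that put package i in its forbidden locker. Any j of these fix j positions, leaving (4−j)! ways to fill the rest, and there are C(2,j) ways to pick which j.
By inclusion–exclusion, the number of valid placements is Σ_{j=0}^{2} (−1)^j C(2,j)·(4−j)!.
Computing: 24 − 12 + 2 = 14.

14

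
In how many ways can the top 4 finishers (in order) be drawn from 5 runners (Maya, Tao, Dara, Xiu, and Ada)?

120

There are 5 choices for 1st place, 4 for 2nd, and so on down to 2 for position 4.
That gives 5 × 4 × 3 × 2 = 120.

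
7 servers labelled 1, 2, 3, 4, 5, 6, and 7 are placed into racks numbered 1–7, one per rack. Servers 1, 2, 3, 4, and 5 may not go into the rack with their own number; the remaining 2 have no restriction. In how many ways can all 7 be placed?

Let Aᵢ (for 1 ≤ i ≤ 5) be the placements that put server i in its forbidden rack. Any j of these fix j positions, leaving (7−j)! ways to fill the rest, and there are C(5,j) ways to pick which j.
By inclusion–exclusion, the number of valid placements is Σ_{j=0}^{5} (−1)^j C(5,j)·(7−j)!.
Computing: 5040 − 3600 + 1200 − 240 + 30 − 2 = 2428.

2428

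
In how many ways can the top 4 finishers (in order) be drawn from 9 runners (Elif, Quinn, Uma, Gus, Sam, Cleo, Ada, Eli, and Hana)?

This is an ordered selection of 4 from 9: P(9,4).
That gives 9 × 8 × 7 × 6 = 3024.

3024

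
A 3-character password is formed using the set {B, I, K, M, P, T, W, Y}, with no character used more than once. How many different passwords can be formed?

With no repetition, fill the 3 characters in order: 8 choices, then 7, down to 6.
8 × 7 × 6 = 336.

336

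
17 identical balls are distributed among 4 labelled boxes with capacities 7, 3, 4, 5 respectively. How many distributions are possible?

10

Ignoring the caps, the number of non-negative solutions to x_1+…+x_4 = 17 is C(20,3) = 1140.
Subtract solutions that violate a single cap (substitute x_i' = x_i − (cap_i+1)): x_1 ≥ 8 gives C(12,3) = 220; x_2 ≥ 4 gives C(16,3) = 560; x_3 ≥ 5 gives C(15,3) = 455; x_4 ≥ 6 gives C(14,3) = 364. Together 1599.
Add back pairs where two caps are both exceeded: 56 + 35 + 20 + 165 + 120 + 84 = 480.
Subtract triples: 1 + 0 + 0 + 10 = 11.
By inclusion–exclusion the count is 1140 − 1599 + 480 − 11 = 10.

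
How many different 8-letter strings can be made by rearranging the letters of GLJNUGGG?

1680

GLJNUGGG has 8 letters with G appearing 4 times.
So there are 8! / (4!) = 1680 distinguishable arrangements.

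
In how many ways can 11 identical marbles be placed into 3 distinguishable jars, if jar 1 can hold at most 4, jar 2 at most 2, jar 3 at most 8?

9

Without the upper bounds there are C(13,2) = 78 ways to split 11 among 3 jars.
Subtract solutions that violate a single cap (substitute x_i' = x_i − (cap_i+1)): x_1 ≥ 5 gives C(8,2) = 28; x_2 ≥ 3 gives C(10,2) = 45; x_3 ≥ 9 gives C(4,2) = 6. Together 79.
Add back pairs where two caps are both exceeded: 10 + 0 + 0 = 10.
By inclusion–exclusion the count is 78 − 79 + 10 = 9.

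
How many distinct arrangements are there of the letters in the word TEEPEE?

TEEPEE has 6 letters with E appearing 4 times.
So there are 6! / (4!) = 30 distinguishable arrangements.

30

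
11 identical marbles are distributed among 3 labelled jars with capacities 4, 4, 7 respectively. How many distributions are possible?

15

Ignoring the caps, the number of non-negative solutions to x_1+…+x_3 = 11 is C(13,2) = 78.
Subtract solutions that violate a single cap (substitute x_i' = x_i − (cap_i+1)): x_1 ≥ 5 gives C(8,2) = 28; x_2 ≥ 5 gives C(8,2) = 28; x_3 ≥ 8 gives C(5,2) = 10. Together 66.
Add back pairs where two caps are both exceeded: 3 + 0 + 0 = 3.
By inclusion–exclusion the count is 78 − 66 + 3 = 15.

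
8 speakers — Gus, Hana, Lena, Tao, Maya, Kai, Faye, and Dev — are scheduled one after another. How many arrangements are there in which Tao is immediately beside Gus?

10080

Treat {Tao, Gus} as a single unit. There are 7 units to order, and the pair itself can be ordered 2 ways.
So the count is 2·(7)! = 10080.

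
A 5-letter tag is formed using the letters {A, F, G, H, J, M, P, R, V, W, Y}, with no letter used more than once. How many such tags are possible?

This is a permutation of 5 out of 11: P(11,5) = 11!/6!.
That product is 11 × 10 × 9 × 8 × 7 = 55440.

55440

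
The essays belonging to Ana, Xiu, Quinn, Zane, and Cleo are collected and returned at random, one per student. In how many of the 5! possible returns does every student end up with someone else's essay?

Let Aᵢ be the assignments in which student i gets their own essay. We want the size of the complement of A₁∪…∪A_5.
By inclusion–exclusion this is Σ_{j=0}^{5} (−1)^j C(5,j)·(5−j)!.
Computing: 120 − 120 + 60 − 20 + 5 − 1 = 44.

44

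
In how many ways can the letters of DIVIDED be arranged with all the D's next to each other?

60

Treat the 3 copies of D as a single block. The multiset to arrange is then {DDD, E, I, I, V}, 5 items in all.
That gives (5)!/(2!) = 60 arrangements.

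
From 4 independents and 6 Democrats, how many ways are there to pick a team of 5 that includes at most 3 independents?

Split by how many independents are chosen (0 through 3).
Sum: C(4,0)·C(6,5) + C(4,1)·C(6,4) + C(4,2)·C(6,3) + C(4,3)·C(6,2) = 6 + 60 + 120 + 60 = 246.

246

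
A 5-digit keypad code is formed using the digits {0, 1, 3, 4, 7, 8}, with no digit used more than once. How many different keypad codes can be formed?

This is a permutation of 5 out of 6: P(6,5) = 6!/1!.
6 × 5 × 4 × 3 × 2 = 720.

720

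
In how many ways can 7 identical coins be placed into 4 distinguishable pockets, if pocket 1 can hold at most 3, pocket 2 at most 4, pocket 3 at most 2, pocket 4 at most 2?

Ignoring the caps, the number of non-negative solutions to x_1+…+x_4 = 7 is C(10,3) = 120.
Subtract solutions that violate a single cap (substitute x_i' = x_i − (cap_i+1)): x_1 ≥ 4 gives C(6,3) = 20; x_2 ≥ 5 gives C(5,3) = 10; x_3 ≥ 3 gives C(7,3) = 35; x_4 ≥ 3 gives C(7,3) = 35. Together 100.
Add back pairs where two caps are both exceeded: 0 + 1 + 1 + 0 + 0 + 4 = 6.
By inclusion–exclusion the count is 120 − 100 + 6 = 26.

26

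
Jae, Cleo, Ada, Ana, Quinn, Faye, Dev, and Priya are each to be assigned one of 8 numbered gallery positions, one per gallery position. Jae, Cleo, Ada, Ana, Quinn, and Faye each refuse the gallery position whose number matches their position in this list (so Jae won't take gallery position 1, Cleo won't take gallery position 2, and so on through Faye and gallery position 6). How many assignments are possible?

18806

Let Aᵢ (for 1 ≤ i ≤ 6) be the placements that put person i in their forbidden gallery position. Any j of these fix j positions, leaving (8−j)! ways to fill the rest, and there are C(6,j) ways to pick which j.
By inclusion–exclusion, the number of valid placements is Σ_{j=0}^{6} (−1)^j C(6,j)·(8−j)!.
Computing: 40320 − 30240 + 10800 − 2400 + 360 − 36 + 2 = 18806.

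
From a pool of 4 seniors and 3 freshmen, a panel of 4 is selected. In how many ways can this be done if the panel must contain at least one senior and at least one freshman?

Unrestricted: C(7,4) = 35 ways to pick any 4 of the 7.
Selections missing a whole group: no seniors → C(3,4) = 0; no freshmen → C(4,4) = 1.
Both groups omitted at once is impossible, so 35 − 1 = 34.

34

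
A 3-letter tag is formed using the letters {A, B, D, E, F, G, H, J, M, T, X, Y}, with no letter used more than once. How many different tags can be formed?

1320

With no repetition, fill the 3 letters in order: 12 choices, then 11, down to 10.
12 × 11 × 10 = 1320.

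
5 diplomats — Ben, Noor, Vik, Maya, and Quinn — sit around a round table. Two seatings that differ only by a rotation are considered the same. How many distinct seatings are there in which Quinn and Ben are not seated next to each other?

12

Without the restriction there are (4)! = 24 seatings.
Seatings with Quinn beside Ben: treat them as a block with 2 internal orders, giving 2 × (3)! = 12.
Subtracting, 24 − 12 = 12.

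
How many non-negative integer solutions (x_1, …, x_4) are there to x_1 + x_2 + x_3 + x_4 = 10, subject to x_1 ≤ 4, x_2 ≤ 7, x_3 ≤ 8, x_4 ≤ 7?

206

Ignoring the caps, the number of non-negative solutions to x_1+…+x_4 = 10 is C(13,3) = 286.
Subtract solutions that violate a single cap (substitute x_i' = x_i − (cap_i+1)): x_1 ≥ 5 gives C(8,3) = 56; x_2 ≥ 8 gives C(5,3) = 10; x_3 ≥ 9 gives C(4,3) = 4; x_4 ≥ 8 gives C(5,3) = 10. Together 80.
No two caps can be exceeded simultaneously, so the pair terms are all 0.
By inclusion–exclusion the count is 286 − 80 + 0 = 206.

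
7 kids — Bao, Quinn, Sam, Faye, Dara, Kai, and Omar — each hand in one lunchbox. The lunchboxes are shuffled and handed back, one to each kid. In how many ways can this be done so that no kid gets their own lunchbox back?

Let Aᵢ be the assignments in which kid i gets their own lunchbox. We want the size of the complement of A₁∪…∪A_7.
By inclusion–exclusion this is Σ_{j=0}^{7} (−1)^j C(7,j)·(7−j)!.
Computing: 5040 − 5040 + 2520 − 840 + 210 − 42 + 7 − 1 = 1854.

1854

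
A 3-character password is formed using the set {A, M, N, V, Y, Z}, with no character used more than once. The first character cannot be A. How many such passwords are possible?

100

The first character has 6−1 = 5 choices (anything except A).
The remaining 2 characters are filled from the other 5 symbols without repetition: 5 × 4 = 20.
Total: 5 × 20 = 100.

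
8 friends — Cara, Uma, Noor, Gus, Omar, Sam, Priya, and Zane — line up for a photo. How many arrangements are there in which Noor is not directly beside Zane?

There are 8! = 40320 arrangements in all. If Noor and Zane are adjacent, merging them into one block gives 2·(7)! = 10080 arrangements.
Complementary counting: 40320 − 10080 = 30240.

30240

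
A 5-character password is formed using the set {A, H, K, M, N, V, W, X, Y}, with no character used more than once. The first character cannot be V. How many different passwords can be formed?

The first character has 9−1 = 8 choices (anything except V).
The remaining 4 characters are filled from the other 8 symbols without repetition: 8 × 7 × 6 × 5 = 1680.
Total: 8 × 1680 = 13440.

13440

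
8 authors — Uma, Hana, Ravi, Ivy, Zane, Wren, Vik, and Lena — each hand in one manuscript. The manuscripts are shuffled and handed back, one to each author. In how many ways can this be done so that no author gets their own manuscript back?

14833

This is the derangement count D_8: permutations of 8 items with no fixed point.
By inclusion–exclusion this is Σ_{j=0}^{8} (−1)^j C(8,j)·(8−j)!.
Computing: 40320 − 40320 + 20160 − 6720 + 1680 − 336 + 56 − 8 + 1 = 14833.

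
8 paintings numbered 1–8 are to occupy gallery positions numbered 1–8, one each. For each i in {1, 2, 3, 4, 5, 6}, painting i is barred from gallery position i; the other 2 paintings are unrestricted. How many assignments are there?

18806

Let Aᵢ (for 1 ≤ i ≤ 6) be the placements that put painting i in its forbidden gallery position. Any j of these fix j positions, leaving (8−j)! ways to fill the rest, and there are C(6,j) ways to pick which j.
By inclusion–exclusion, the number of valid placements is Σ_{j=0}^{6} (−1)^j C(6,j)·(8−j)!.
Computing: 40320 − 30240 + 10800 − 2400 + 360 − 36 + 2 = 18806.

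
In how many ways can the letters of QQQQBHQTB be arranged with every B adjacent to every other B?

Treat the 2 copies of B as a single block. The multiset to arrange is then {BB, H, Q, Q, Q, Q, Q, T}, 8 items in all.
That gives (8)!/(5!) = 336 arrangements.

336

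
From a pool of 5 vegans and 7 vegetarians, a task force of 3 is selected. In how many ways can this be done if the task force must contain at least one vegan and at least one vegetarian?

175

With no constraint there are C(12,3) = 220 possible selections.
Selections missing a whole group: no vegans → C(7,3) = 35; no vegetarians → C(5,3) = 10.
Both groups omitted at once is impossible, so 220 − 45 = 175.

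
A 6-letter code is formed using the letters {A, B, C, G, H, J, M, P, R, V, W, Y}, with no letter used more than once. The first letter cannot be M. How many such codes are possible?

609840

The first letter has 12−1 = 11 choices (anything except M).
The remaining 5 letters are filled from the other 11 symbols without repetition: 11 × 10 × 9 × 8 × 7 = 55440.
Total: 11 × 55440 = 609840.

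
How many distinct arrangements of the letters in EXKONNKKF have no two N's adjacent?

23520

There are 9!/(3!·2!) = 30240 arrangements of EXKONNKKF in total.
Arrangements with the N's together: treat NN as one letter, giving (8)!/(3!) = 6720.
Subtracting, 30240 − 6720 = 23520 arrangements keep the N's apart.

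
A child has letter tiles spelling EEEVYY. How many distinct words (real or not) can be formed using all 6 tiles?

60

The 6 letters of EEEVYY have repeats: E appearing 3 times and Y appearing twice.
Dividing 6! = 720 by 3!·2! = 12 for the repeated letters gives 60.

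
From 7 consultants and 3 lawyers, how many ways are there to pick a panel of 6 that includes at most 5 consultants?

Split by how many consultants are chosen (0 through 5).
Sum: C(7,0)·C(3,6) + C(7,1)·C(3,5) + C(7,2)·C(3,4) + C(7,3)·C(3,3) + C(7,4)·C(3,2) + C(7,5)·C(3,1) = 0 + 0 + 0 + 35 + 105 + 63 = 203.

203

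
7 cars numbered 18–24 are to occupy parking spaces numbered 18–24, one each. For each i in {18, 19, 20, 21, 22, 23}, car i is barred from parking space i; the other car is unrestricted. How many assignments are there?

Let Aᵢ (for 18 ≤ i ≤ 23) be the placements that put car i in its forbidden parking space. Any j of these fix j positions, leaving (7−j)! ways to fill the rest, and there are C(6,j) ways to pick which j.
By inclusion–exclusion, the number of valid placements is Σ_{j=0}^{6} (−1)^j C(6,j)·(7−j)!.
Computing: 5040 − 4320 + 1800 − 480 + 90 − 12 + 1 = 2119.

2119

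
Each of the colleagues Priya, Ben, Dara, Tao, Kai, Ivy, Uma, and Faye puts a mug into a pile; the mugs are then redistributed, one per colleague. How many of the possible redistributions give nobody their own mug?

14833

Let Aᵢ be the assignments in which colleague i gets their own mug. We want the size of the complement of A₁∪…∪A_8.
By inclusion–exclusion this is Σ_{j=0}^{8} (−1)^j C(8,j)·(8−j)!.
Computing: 40320 − 40320 + 20160 − 6720 + 1680 − 336 + 56 − 8 + 1 = 14833.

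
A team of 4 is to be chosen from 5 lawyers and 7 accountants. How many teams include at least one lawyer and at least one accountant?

455

Unrestricted: C(12,4) = 495 ways to pick any 4 of the 12.
Selections missing a whole group: no lawyers → C(7,4) = 35; no accountants → C(5,4) = 5.
Both groups omitted at once is impossible, so 495 − 40 = 455.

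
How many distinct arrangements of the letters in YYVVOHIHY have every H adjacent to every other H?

3360

Treat the 2 copies of H as a single block. The multiset to arrange is then {HH, I, O, V, V, Y, Y, Y}, 8 items in all.
That gives (8)!/(3!·2!) = 3360 arrangements.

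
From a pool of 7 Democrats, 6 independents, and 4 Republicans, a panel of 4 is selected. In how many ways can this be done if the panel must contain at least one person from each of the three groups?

1176

With no constraint there are C(17,4) = 2380 possible selections.
Subtract selections that omit an entire group: no Democrats → C(10,4) = 210; no independents → C(11,4) = 330; no Republicans → C(13,4) = 715.
Add back selections omitting two groups (i.e. drawn from a single group): C(7,4) + C(6,4) + C(4,4) = 51.
By inclusion–exclusion: 2380 − 1255 + 51 = 1176.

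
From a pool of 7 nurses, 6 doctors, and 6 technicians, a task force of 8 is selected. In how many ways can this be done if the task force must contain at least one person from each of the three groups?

With no constraint there are C(19,8) = 75582 possible selections.
Subtract selections that omit an entire group: no nurses → C(12,8) = 495; no doctors → C(13,8) = 1287; no technicians → C(13,8) = 1287.
Add back selections omitting two groups (i.e. drawn from a single group): C(7,8) + C(6,8) + C(6,8) = 0.
By inclusion–exclusion: 75582 − 3069 + 0 = 72513.

72513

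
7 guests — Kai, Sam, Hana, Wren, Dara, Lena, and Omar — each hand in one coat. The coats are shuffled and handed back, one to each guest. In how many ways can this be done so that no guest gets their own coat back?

Count assignments avoiding every fixed point. For any j of the 7 guests fixed to their own coat, the other 7−j can be arranged in (7−j)! ways.
By inclusion–exclusion this is Σ_{j=0}^{7} (−1)^j C(7,j)·(7−j)!.
Computing: 5040 − 5040 + 2520 − 840 + 210 − 42 + 7 − 1 = 1854.

1854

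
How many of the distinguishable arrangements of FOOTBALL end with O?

With the last slot taken by O, it remains to arrange the other 7 letters (FOTBALL).
Those 7 letters have L appearing twice, giving (7)!/(2!) = 2520.

2520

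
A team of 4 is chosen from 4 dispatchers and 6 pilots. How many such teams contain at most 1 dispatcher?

Split by how many dispatchers are chosen (0 through 1).
Sum: C(4,0)·C(6,4) + C(4,1)·C(6,3) = 15 + 80 = 95.

95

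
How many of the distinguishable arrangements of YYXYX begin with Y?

6

Fix Y in the first position and arrange the remaining 4 letters.
Those 4 letters have X appearing twice and Y appearing twice, giving (4)!/(2!·2!) = 6.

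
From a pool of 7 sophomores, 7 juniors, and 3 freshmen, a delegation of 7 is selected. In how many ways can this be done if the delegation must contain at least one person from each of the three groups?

15778

Total 7-person selections from all 17: C(17,7) = 19448.
Selections missing a whole group: no sophomores → C(10,7) = 120; no juniors → C(10,7) = 120; no freshmen → C(14,7) = 3432.
Add back selections omitting two groups (i.e. drawn from a single group): C(7,7) + C(7,7) + C(3,7) = 2.
By inclusion–exclusion: 19448 − 3672 + 2 = 15778.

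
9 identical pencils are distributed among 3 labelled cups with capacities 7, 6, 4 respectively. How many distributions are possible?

31

Without the upper bounds there are C(11,2) = 55 ways to split 9 among 3 cups.
Subtract solutions that violate a single cap (substitute x_i' = x_i − (cap_i+1)): x_1 ≥ 8 gives C(3,2) = 3; x_2 ≥ 7 gives C(4,2) = 6; x_3 ≥ 5 gives C(6,2) = 15. Together 24.
No two caps can be exceeded simultaneously, so the pair terms are all 0.
By inclusion–exclusion the count is 55 − 24 + 0 = 31.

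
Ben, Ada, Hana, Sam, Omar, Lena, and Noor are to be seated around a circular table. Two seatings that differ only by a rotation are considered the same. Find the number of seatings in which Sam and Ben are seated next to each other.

Glue Sam and Ben into a block (2 internal orders). Seating 6 units around a circle gives (5)! arrangements.
So 2 × (5)! = 2 × 120 = 240.

240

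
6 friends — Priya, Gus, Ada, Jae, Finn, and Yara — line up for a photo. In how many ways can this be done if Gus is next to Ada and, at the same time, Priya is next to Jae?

Treat {Gus,Ada} as one block (2 orders) and {Priya,Jae} as another (2 orders).
That leaves 4 units to arrange: 2 × 2 × 4! = 4 × 24 = 96.

96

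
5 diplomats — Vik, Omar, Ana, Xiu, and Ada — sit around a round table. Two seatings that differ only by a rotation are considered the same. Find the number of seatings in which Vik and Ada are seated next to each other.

Treat {Vik, Ada} as one unit (2 internal orders) and seat the resulting 4 units around the table: (3)! circular arrangements.
So 2 × (3)! = 2 × 6 = 12.

12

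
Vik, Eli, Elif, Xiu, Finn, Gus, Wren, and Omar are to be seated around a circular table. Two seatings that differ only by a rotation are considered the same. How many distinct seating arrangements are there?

Fix one person's seat to break rotational symmetry; the remaining 7 people can be arranged in (7)! = 5040 ways.

5040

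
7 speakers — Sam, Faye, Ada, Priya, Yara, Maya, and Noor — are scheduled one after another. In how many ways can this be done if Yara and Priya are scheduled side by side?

1440

Glue Yara and Priya into one block (2 internal orders), leaving 6 units to arrange in a row.
That gives 2 × 6! = 2 × 720 = 1440.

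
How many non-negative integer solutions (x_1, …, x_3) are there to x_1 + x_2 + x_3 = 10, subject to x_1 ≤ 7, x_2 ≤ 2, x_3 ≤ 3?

6

By stars and bars, unrestricted non-negative solutions to x_1+…+x_3 = 10 number C(10+2,2) = 66.
Subtract solutions that violate a single cap (substitute x_i' = x_i − (cap_i+1)): x_1 ≥ 8 gives C(4,2) = 6; x_2 ≥ 3 gives C(9,2) = 36; x_3 ≥ 4 gives C(8,2) = 28. Together 70.
Add back pairs where two caps are both exceeded: 0 + 0 + 10 = 10.
By inclusion–exclusion the count is 66 − 70 + 10 = 6.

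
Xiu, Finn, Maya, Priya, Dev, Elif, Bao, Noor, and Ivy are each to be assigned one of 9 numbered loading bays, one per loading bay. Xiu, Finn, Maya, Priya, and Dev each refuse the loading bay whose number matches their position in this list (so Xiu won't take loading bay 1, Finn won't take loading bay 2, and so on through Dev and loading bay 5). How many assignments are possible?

205056

Let Aᵢ (for 1 ≤ i ≤ 5) be the placements that put person i in their forbidden loading bay. Any j of these fix j positions, leaving (9−j)! ways to fill the rest, and there are C(5,j) ways to pick which j.
By inclusion–exclusion, the number of valid placements is Σ_{j=0}^{5} (−1)^j C(5,j)·(9−j)!.
Computing: 362880 − 201600 + 50400 − 7200 + 600 − 24 = 205056.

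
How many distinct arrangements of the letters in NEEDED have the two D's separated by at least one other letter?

40

Total arrangements of NEEDED: 6!/(3!·2!) = 60.
Arrangements with the D's together: treat DD as one letter, giving (5)!/(3!) = 20.
Subtracting, 60 − 20 = 40 arrangements keep the D's apart.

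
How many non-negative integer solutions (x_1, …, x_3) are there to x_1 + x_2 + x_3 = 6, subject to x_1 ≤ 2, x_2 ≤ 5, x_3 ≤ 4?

14

By stars and bars, unrestricted non-negative solutions to x_1+…+x_3 = 6 number C(6+2,2) = 28.
Subtract solutions that violate a single cap (substitute x_i' = x_i − (cap_i+1)): x_1 ≥ 3 gives C(5,2) = 10; x_2 ≥ 6 gives C(2,2) = 1; x_3 ≥ 5 gives C(3,2) = 3. Together 14.
No two caps can be exceeded simultaneously, so the pair terms are all 0.
By inclusion–exclusion the count is 28 − 14 + 0 = 14.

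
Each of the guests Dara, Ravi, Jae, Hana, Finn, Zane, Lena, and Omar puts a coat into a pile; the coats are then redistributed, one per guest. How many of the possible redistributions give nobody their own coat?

Count assignments avoiding every fixed point. For any j of the 8 guests fixed to their own coat, the other 8−j can be arranged in (8−j)! ways.
By inclusion–exclusion this is Σ_{j=0}^{8} (−1)^j C(8,j)·(8−j)!.
Computing: 40320 − 40320 + 20160 − 6720 + 1680 − 336 + 56 − 8 + 1 = 14833.

14833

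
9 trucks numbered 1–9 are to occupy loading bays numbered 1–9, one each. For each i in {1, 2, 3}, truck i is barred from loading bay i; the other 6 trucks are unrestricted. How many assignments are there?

Let Aᵢ (for i ∈ {1, 2, 3}) be the placements that put truck i in its forbidden loading bay. Any j of these fix j positions, leaving (9−j)! ways to fill the rest, and there are C(3,j) ways to pick which j.
By inclusion–exclusion, the number of valid placements is Σ_{j=0}^{3} (−1)^j C(3,j)·(9−j)!.
Computing: 362880 − 120960 + 15120 − 720 = 256320.

256320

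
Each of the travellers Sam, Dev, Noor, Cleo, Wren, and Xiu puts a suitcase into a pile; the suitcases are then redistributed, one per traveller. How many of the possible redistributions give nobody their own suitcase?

265

Let Aᵢ be the assignments in which traveller i gets their own suitcase. We want the size of the complement of A₁∪…∪A_6.
By inclusion–exclusion this is Σ_{j=0}^{6} (−1)^j C(6,j)·(6−j)!.
Computing: 720 − 720 + 360 − 120 + 30 − 6 + 1 = 265.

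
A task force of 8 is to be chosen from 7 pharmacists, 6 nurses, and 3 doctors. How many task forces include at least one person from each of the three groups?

With no constraint there are C(16,8) = 12870 possible selections.
Subtract selections that omit an entire group: no pharmacists → C(9,8) = 9; no nurses → C(10,8) = 45; no doctors → C(13,8) = 1287.
Add back selections omitting two groups (i.e. drawn from a single group): C(7,8) + C(6,8) + C(3,8) = 0.
By inclusion–exclusion: 12870 − 1341 + 0 = 11529.

11529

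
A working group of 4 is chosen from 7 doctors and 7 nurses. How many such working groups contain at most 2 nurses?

Split by how many nurses are chosen (0 through 2).
Sum: C(7,0)·C(7,4) + C(7,1)·C(7,3) + C(7,2)·C(7,2) = 35 + 245 + 441 = 721.

721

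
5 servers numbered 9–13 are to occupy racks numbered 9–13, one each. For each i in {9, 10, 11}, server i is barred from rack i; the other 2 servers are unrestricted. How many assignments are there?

Let Aᵢ (for i ∈ {9, 10, 11}) be the placements that put server i in its forbidden rack. Any j of these fix j positions, leaving (5−j)! ways to fill the rest, and there are C(3,j) ways to pick which j.
By inclusion–exclusion, the number of valid placements is Σ_{j=0}^{3} (−1)^j C(3,j)·(5−j)!.
Computing: 120 − 72 + 18 − 2 = 64.

64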